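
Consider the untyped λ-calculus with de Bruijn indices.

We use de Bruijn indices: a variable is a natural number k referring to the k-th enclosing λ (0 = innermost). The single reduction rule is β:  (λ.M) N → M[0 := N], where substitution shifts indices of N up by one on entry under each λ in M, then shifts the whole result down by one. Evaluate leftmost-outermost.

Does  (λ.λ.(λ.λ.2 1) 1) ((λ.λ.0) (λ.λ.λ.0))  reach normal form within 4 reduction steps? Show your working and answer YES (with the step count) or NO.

Answer: YES — reaches normal form λ.λ.1 (λ.0) in 3 ≤ 4 steps

Derivation:
  start: (λ.λ.(λ.λ.2 1) 1) ((λ.λ.0) (λ.λ.λ.0))
  [1] λ.(λ.λ.2 1) ((λ.λ.0) (λ.λ.λ.0))
  [2] λ.λ.1 ((λ.λ.0) (λ.λ.λ.0))
  [3] λ.λ.1 (λ.0)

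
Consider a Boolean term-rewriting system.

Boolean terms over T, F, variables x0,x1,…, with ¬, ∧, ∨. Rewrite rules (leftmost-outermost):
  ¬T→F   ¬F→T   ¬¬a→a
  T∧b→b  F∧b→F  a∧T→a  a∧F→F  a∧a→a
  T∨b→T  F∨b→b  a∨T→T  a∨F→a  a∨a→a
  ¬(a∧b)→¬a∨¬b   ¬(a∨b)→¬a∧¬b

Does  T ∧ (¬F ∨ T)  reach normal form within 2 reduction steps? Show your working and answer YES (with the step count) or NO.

  start: T ∧ (¬F ∨ T)
  step 1: ¬F ∨ T
  step 2: T

Answer: YES — reaches normal form T in 2 ≤ 2 steps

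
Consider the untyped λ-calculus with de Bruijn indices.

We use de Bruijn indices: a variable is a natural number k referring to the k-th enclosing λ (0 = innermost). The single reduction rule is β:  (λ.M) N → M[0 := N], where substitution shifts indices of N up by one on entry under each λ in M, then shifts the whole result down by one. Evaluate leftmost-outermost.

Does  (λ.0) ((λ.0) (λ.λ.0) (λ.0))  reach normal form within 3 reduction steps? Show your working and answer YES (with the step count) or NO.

Answer: YES — reaches normal form λ.0 in 3 ≤ 3 steps

Working:
  start: (λ.0) ((λ.0) (λ.λ.0) (λ.0))
  step 1: (λ.0) (λ.λ.0) (λ.0)
  step 2: (λ.λ.0) (λ.0)
  step 3: λ.0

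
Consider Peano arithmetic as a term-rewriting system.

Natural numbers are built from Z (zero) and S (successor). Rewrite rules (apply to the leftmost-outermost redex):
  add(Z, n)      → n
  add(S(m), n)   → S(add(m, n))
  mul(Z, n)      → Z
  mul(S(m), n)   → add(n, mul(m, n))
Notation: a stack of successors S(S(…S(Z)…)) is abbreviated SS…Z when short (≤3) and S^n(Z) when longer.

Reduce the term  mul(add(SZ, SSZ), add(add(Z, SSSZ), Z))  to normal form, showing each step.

  start: mul(add(SZ, SSZ), add(add(Z, SSSZ), Z))
  →1  mul(S(add(Z, SSZ)), add(add(Z, SSSZ), Z))
  →2  add(add(add(Z, SSSZ), Z), mul(add(Z, SSZ), add(add(Z, SSSZ), Z)))
  →3  add(add(SSSZ, Z), mul(add(Z, SSZ), add(add(Z, SSSZ), Z)))
  →4  add(S(add(SSZ, Z)), mul(add(Z, SSZ), add(add(Z, SSSZ), Z)))
  →5  S(add(add(SSZ, Z), mul(add(Z, SSZ), add(add(Z, SSSZ), Z))))
  →6  S(add(S(add(SZ, Z)), mul(add(Z, SSZ), add(add(Z, SSSZ), Z))))
  →7  S(S(add(add(SZ, Z), mul(add(Z, SSZ), add(add(Z, SSSZ), Z)))))
  →8  S(S(add(S(add(Z, Z)), mul(add(Z, SSZ), add(add(Z, SSSZ), Z)))))
  →9  S(S(S(add(add(Z, Z), mul(add(Z, SSZ), add(add(Z, SSSZ), Z))))))
  →10  S(S(S(add(Z, mul(add(Z, SSZ), add(add(Z, SSSZ), Z))))))
  →11  S(S(S(mul(add(Z, SSZ), add(add(Z, SSSZ), Z)))))
  →12  S(S(S(mul(SSZ, add(add(Z, SSSZ), Z)))))
  →13  S(S(S(add(add(add(Z, SSSZ), Z), mul(SZ, add(add(Z, SSSZ), Z))))))
  →14  S(S(S(add(add(SSSZ, Z), mul(SZ, add(add(Z, SSSZ), Z))))))
  →15  S(S(S(add(S(add(SSZ, Z)), mul(SZ, add(add(Z, SSSZ), Z))))))
  →16  S(S(S(S(add(add(SSZ, Z), mul(SZ, add(add(Z, SSSZ), Z)))))))
  →17  S(S(S(S(add(S(add(SZ, Z)), mul(SZ, add(add(Z, SSSZ), Z)))))))
  →18  S(S(S(S(S(add(add(SZ, Z), mul(SZ, add(add(Z, SSSZ), Z))))))))
  →19  S(S(S(S(S(add(S(add(Z, Z)), mul(SZ, add(add(Z, SSSZ), Z))))))))
  →20  S(S(S(S(S(S(add(add(Z, Z), mul(SZ, add(add(Z, SSSZ), Z)))))))))
  →21  S(S(S(S(S(S(add(Z, mul(SZ, add(add(Z, SSSZ), Z)))))))))
  →22  S(S(S(S(S(S(mul(SZ, add(add(Z, SSSZ), Z))))))))
  →23  S(S(S(S(S(S(add(add(add(Z, SSSZ), Z), mul(Z, add(add(Z, SSSZ), Z)))))))))
  →24  S(S(S(S(S(S(add(add(SSSZ, Z), mul(Z, add(add(Z, SSSZ), Z)))))))))
  →25  S(S(S(S(S(S(add(S(add(SSZ, Z)), mul(Z, add(add(Z, SSSZ), Z)))))))))
  →26  S(S(S(S(S(S(S(add(add(SSZ, Z), mul(Z, add(add(Z, SSSZ), Z))))))))))
  →27  S(S(S(S(S(S(S(add(S(add(SZ, Z)), mul(Z, add(add(Z, SSSZ), Z))))))))))
  →28  S(S(S(S(S(S(S(S(add(add(SZ, Z), mul(Z, add(add(Z, SSSZ), Z)))))))))))
  →29  S(S(S(S(S(S(S(S(add(S(add(Z, Z)), mul(Z, add(add(Z, SSSZ), Z)))))))))))
  →30  S(S(S(S(S(S(S(S(S(add(add(Z, Z), mul(Z, add(add(Z, SSSZ), Z))))))))))))
  →31  S(S(S(S(S(S(S(S(S(add(Z, mul(Z, add(add(Z, SSSZ), Z))))))))))))
  →32  S(S(S(S(S(S(S(S(S(mul(Z, add(add(Z, SSSZ), Z)))))))))))
  →33  S^9(Z)

Answer: normal form = S^9(Z)  (in 33 steps)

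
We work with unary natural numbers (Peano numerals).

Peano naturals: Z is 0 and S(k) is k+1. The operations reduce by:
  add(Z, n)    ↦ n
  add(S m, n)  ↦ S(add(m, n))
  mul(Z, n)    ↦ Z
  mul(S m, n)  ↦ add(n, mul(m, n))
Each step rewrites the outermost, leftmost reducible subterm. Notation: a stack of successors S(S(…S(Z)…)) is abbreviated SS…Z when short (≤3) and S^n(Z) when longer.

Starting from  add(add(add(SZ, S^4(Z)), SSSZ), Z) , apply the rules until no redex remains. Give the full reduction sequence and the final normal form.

Answer: normal form = S^8(Z)  (in 17 steps)

Derivation:
  start: add(add(add(SZ, S^4(Z)), SSSZ), Z)
  step 1: add(add(S(add(Z, S^4(Z))), SSSZ), Z)
  step 2: add(S(add(add(Z, S^4(Z)), SSSZ)), Z)
  step 3: S(add(add(add(Z, S^4(Z)), SSSZ), Z))
  step 4: S(add(add(S^4(Z), SSSZ), Z))
  step 5: S(add(S(add(SSSZ, SSSZ)), Z))
  step 6: S(S(add(add(SSSZ, SSSZ), Z)))
  step 7: S(S(add(S(add(SSZ, SSSZ)), Z)))
  step 8: S(S(S(add(add(SSZ, SSSZ), Z))))
  step 9: S(S(S(add(S(add(SZ, SSSZ)), Z))))
  step 10: S(S(S(S(add(add(SZ, SSSZ), Z)))))
  step 11: S(S(S(S(add(S(add(Z, SSSZ)), Z)))))
  step 12: S(S(S(S(S(add(add(Z, SSSZ), Z))))))
  step 13: S(S(S(S(S(add(SSSZ, Z))))))
  step 14: S(S(S(S(S(S(add(SSZ, Z)))))))
  step 15: S(S(S(S(S(S(S(add(SZ, Z))))))))
  step 16: S(S(S(S(S(S(S(S(add(Z, Z)))))))))
  step 17: S^8(Z)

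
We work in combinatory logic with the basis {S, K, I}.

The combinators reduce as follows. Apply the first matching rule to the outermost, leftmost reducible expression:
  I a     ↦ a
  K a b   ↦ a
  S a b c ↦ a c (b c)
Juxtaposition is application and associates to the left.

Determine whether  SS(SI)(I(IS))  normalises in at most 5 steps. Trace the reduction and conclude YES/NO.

Answer: YES — reaches normal form SS(SIS) in 5 ≤ 5 steps

Reduction:
  start: SS(SI)(I(IS))
  →1  S(I(IS))(SI(I(IS)))
  →2  S(IS)(SI(I(IS)))
  →3  SS(SI(I(IS)))
  →4  SS(SI(IS))
  →5  SS(SIS)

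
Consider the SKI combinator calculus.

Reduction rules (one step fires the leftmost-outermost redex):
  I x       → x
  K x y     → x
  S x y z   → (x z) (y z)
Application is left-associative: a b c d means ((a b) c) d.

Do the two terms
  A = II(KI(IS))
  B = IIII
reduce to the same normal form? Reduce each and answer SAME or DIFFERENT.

Answer: SAME — A ⇓ I, B ⇓ I

Derivation:
Term A:
  start: II(KI(IS))
  →1  I(KI(IS))
  →2  KI(IS)
  →3  I

Term B:
  start: IIII
  →1  III
  →2  II
  →3  I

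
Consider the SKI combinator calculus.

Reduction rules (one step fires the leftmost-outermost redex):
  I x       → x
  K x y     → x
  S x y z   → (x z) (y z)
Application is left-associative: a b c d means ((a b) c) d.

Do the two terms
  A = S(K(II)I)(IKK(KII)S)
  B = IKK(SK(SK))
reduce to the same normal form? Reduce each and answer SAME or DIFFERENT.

Term A:
  start: S(K(II)I)(IKK(KII)S)
  →1  S(II)(IKK(KII)S)
  →2  SI(IKK(KII)S)
  →3  SI(KK(KII)S)
  →4  SI(KS)

Term B:
  start: IKK(SK(SK))
  →1  KK(SK(SK))
  →2  K

Answer: DIFFERENT — A ⇓ SI(KS), B ⇓ K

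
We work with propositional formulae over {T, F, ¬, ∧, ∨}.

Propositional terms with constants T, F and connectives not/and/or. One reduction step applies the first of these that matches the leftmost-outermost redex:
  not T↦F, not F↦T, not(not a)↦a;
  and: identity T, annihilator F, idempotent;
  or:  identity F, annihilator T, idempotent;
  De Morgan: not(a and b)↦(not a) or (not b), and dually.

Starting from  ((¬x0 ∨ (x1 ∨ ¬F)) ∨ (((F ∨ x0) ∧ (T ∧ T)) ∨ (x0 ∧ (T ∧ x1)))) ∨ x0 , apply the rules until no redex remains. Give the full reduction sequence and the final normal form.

Answer: normal form = T  (in 5 steps)

Working:
  start: ((¬x0 ∨ (x1 ∨ ¬F)) ∨ (((F ∨ x0) ∧ (T ∧ T)) ∨ (x0 ∧ (T ∧ x1)))) ∨ x0
  →1  ((¬x0 ∨ (x1 ∨ T)) ∨ (((F ∨ x0) ∧ (T ∧ T)) ∨ (x0 ∧ (T ∧ x1)))) ∨ x0
  →2  ((¬x0 ∨ T) ∨ (((F ∨ x0) ∧ (T ∧ T)) ∨ (x0 ∧ (T ∧ x1)))) ∨ x0
  →3  (T ∨ (((F ∨ x0) ∧ (T ∧ T)) ∨ (x0 ∧ (T ∧ x1)))) ∨ x0
  →4  T ∨ x0
  →5  T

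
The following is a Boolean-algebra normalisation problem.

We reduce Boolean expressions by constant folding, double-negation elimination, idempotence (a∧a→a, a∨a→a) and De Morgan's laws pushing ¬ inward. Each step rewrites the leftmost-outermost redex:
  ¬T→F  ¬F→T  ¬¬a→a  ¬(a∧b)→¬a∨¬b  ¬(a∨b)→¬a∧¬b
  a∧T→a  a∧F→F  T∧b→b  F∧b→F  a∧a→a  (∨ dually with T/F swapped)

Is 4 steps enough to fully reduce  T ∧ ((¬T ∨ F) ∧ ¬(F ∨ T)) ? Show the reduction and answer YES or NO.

  start: T ∧ ((¬T ∨ F) ∧ ¬(F ∨ T))
  →1  (¬T ∨ F) ∧ ¬(F ∨ T)
  →2  ¬T ∧ ¬(F ∨ T)
  →3  F ∧ ¬(F ∨ T)
  →4  F

Answer: YES — reaches normal form F in 4 ≤ 4 steps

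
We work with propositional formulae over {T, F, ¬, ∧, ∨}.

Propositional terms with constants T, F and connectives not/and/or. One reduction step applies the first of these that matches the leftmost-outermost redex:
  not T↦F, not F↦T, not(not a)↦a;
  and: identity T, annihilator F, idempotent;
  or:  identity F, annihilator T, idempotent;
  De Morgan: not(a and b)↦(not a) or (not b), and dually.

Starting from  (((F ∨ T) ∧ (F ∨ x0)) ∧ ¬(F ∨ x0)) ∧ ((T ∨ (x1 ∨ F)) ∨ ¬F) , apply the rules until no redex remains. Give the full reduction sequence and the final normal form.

Answer: normal form = x0 ∧ ¬x0  (in 9 steps)

Derivation:
  start: (((F ∨ T) ∧ (F ∨ x0)) ∧ ¬(F ∨ x0)) ∧ ((T ∨ (x1 ∨ F)) ∨ ¬F)
  [1] ((T ∧ (F ∨ x0)) ∧ ¬(F ∨ x0)) ∧ ((T ∨ (x1 ∨ F)) ∨ ¬F)
  [2] ((F ∨ x0) ∧ ¬(F ∨ x0)) ∧ ((T ∨ (x1 ∨ F)) ∨ ¬F)
  [3] (x0 ∧ ¬(F ∨ x0)) ∧ ((T ∨ (x1 ∨ F)) ∨ ¬F)
  [4] (x0 ∧ (¬F ∧ ¬x0)) ∧ ((T ∨ (x1 ∨ F)) ∨ ¬F)
  [5] (x0 ∧ (T ∧ ¬x0)) ∧ ((T ∨ (x1 ∨ F)) ∨ ¬F)
  [6] (x0 ∧ ¬x0) ∧ ((T ∨ (x1 ∨ F)) ∨ ¬F)
  [7] (x0 ∧ ¬x0) ∧ (T ∨ ¬F)
  [8] (x0 ∧ ¬x0) ∧ T
  [9] x0 ∧ ¬x0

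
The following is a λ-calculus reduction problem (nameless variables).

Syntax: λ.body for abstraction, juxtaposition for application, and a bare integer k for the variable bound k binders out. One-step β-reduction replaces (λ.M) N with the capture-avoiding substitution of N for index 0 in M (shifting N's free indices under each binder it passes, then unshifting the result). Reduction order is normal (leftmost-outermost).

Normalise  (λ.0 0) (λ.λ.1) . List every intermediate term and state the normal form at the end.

Answer: normal form = λ.λ.λ.1  (in 2 steps)

Derivation:
  start: (λ.0 0) (λ.λ.1)
  step 1: (λ.λ.1) (λ.λ.1)
  step 2: λ.λ.λ.1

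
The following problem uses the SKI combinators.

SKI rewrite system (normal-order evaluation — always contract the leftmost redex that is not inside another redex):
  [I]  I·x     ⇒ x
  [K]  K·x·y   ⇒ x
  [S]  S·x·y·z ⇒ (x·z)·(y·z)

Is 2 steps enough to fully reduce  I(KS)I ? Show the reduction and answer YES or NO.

  start: I(KS)I
  step 1: KSI
  step 2: S

Answer: YES — reaches normal form S in 2 ≤ 2 steps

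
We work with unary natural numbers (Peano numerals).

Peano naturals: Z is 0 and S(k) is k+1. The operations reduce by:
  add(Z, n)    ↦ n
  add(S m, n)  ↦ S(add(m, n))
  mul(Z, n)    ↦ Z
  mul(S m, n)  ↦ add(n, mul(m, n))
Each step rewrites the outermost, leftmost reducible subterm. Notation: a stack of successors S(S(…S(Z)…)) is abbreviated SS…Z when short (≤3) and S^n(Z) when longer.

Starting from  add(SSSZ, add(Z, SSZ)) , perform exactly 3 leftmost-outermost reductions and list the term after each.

  start: add(SSSZ, add(Z, SSZ))
  →1  S(add(SSZ, add(Z, SSZ)))
  →2  S(S(add(SZ, add(Z, SSZ))))
  →3  S(S(S(add(Z, add(Z, SSZ)))))

Answer: after 3 steps: S(S(S(add(Z, add(Z, SSZ)))))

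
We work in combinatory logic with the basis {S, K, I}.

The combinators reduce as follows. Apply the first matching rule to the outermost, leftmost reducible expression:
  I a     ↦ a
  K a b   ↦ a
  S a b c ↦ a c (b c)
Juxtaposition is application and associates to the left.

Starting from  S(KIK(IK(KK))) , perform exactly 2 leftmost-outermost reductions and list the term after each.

  start: S(KIK(IK(KK)))
  step 1: S(I(IK(KK)))
  step 2: S(IK(KK))

Answer: after 2 steps: S(IK(KK))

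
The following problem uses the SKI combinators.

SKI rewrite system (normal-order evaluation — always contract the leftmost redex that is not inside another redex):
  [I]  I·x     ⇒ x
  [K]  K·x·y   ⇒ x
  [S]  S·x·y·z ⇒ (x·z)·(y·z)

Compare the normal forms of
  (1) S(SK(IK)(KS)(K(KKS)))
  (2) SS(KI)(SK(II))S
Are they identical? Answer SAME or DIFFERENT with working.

Term A:
  start: S(SK(IK)(KS)(K(KKS)))
  [1] S(K(KS)(IK(KS))(K(KKS)))
  [2] S(KS(K(KKS)))
  [3] SS

Term B:
  start: SS(KI)(SK(II))S
  [1] S(SK(II))(KI(SK(II)))S
  [2] SK(II)S(KI(SK(II))S)
  [3] KS(IIS)(KI(SK(II))S)
  [4] S(KI(SK(II))S)
  [5] S(IS)
  [6] SS

Answer: SAME — A ⇓ SS, B ⇓ SS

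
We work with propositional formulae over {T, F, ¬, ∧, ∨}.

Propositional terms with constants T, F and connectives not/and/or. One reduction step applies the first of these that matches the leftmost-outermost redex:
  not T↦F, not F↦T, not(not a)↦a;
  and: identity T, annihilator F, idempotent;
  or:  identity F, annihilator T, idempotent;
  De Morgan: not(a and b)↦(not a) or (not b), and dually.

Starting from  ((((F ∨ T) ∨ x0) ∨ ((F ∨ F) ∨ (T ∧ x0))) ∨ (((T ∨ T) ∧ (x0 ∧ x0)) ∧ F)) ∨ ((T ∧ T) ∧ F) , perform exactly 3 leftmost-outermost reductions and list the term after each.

Answer: after 3 steps: (T ∨ (((T ∨ T) ∧ (x0 ∧ x0)) ∧ F)) ∨ ((T ∧ T) ∧ F)

Reduction:
  start: ((((F ∨ T) ∨ x0) ∨ ((F ∨ F) ∨ (T ∧ x0))) ∨ (((T ∨ T) ∧ (x0 ∧ x0)) ∧ F)) ∨ ((T ∧ T) ∧ F)
  →1  (((T ∨ x0) ∨ ((F ∨ F) ∨ (T ∧ x0))) ∨ (((T ∨ T) ∧ (x0 ∧ x0)) ∧ F)) ∨ ((T ∧ T) ∧ F)
  →2  ((T ∨ ((F ∨ F) ∨ (T ∧ x0))) ∨ (((T ∨ T) ∧ (x0 ∧ x0)) ∧ F)) ∨ ((T ∧ T) ∧ F)
  →3  (T ∨ (((T ∨ T) ∧ (x0 ∧ x0)) ∧ F)) ∨ ((T ∧ T) ∧ F)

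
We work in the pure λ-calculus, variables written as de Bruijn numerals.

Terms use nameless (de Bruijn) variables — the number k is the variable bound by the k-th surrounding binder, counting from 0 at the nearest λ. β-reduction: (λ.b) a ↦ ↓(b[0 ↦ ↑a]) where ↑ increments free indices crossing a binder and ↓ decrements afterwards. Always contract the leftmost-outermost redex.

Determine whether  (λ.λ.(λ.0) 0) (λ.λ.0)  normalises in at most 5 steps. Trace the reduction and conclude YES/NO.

Answer: YES — reaches normal form λ.0 in 2 ≤ 5 steps

Derivation:
  start: (λ.λ.(λ.0) 0) (λ.λ.0)
  step 1: λ.(λ.0) 0
  step 2: λ.0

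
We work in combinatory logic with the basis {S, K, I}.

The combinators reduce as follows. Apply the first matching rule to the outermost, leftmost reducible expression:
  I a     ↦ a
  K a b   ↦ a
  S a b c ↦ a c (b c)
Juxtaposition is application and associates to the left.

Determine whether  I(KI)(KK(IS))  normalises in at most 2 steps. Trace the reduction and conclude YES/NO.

  start: I(KI)(KK(IS))
  [1] KI(KK(IS))
  [2] I

Answer: YES — reaches normal form I in 2 ≤ 2 steps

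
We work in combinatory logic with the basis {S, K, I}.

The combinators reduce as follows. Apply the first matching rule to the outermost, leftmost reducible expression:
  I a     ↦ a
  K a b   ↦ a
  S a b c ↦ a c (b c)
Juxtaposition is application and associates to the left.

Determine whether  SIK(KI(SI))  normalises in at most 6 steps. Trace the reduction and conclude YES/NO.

  start: SIK(KI(SI))
  →1  I(KI(SI))(K(KI(SI)))
  →2  KI(SI)(K(KI(SI)))
  →3  I(K(KI(SI)))
  →4  K(KI(SI))
  →5  KI

Answer: YES — reaches normal form KI in 5 ≤ 6 steps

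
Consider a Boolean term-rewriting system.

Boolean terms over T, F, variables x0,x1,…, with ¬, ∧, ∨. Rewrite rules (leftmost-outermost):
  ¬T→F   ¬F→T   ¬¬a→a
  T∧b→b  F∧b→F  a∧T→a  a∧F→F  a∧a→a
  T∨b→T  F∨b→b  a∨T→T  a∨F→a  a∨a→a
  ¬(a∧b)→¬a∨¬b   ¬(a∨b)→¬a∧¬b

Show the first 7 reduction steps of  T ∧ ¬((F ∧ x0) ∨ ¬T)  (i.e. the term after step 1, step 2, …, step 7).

Answer: after 7 steps: T

Derivation:
  start: T ∧ ¬((F ∧ x0) ∨ ¬T)
  step 1: ¬((F ∧ x0) ∨ ¬T)
  step 2: ¬(F ∧ x0) ∧ ¬¬T
  step 3: (¬F ∨ ¬x0) ∧ ¬¬T
  step 4: (T ∨ ¬x0) ∧ ¬¬T
  step 5: T ∧ ¬¬T
  step 6: ¬¬T
  step 7: T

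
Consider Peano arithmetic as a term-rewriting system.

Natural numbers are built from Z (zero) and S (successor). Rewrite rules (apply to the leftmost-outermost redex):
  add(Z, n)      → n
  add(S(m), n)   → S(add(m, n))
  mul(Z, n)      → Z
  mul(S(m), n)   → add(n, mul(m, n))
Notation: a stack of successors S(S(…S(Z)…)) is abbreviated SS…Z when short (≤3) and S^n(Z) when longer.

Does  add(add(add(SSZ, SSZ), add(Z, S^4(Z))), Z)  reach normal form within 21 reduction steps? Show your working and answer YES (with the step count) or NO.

Answer: YES — reaches normal form S^8(Z) in 18 ≤ 21 steps

Derivation:
  start: add(add(add(SSZ, SSZ), add(Z, S^4(Z))), Z)
  [1] add(add(S(add(SZ, SSZ)), add(Z, S^4(Z))), Z)
  [2] add(S(add(add(SZ, SSZ), add(Z, S^4(Z)))), Z)
  [3] S(add(add(add(SZ, SSZ), add(Z, S^4(Z))), Z))
  [4] S(add(add(S(add(Z, SSZ)), add(Z, S^4(Z))), Z))
  [5] S(add(S(add(add(Z, SSZ), add(Z, S^4(Z)))), Z))
  [6] S(S(add(add(add(Z, SSZ), add(Z, S^4(Z))), Z)))
  [7] S(S(add(add(SSZ, add(Z, S^4(Z))), Z)))
  [8] S(S(add(S(add(SZ, add(Z, S^4(Z)))), Z)))
  [9] S(S(S(add(add(SZ, add(Z, S^4(Z))), Z))))
  [10] S(S(S(add(S(add(Z, add(Z, S^4(Z)))), Z))))
  [11] S(S(S(S(add(add(Z, add(Z, S^4(Z))), Z)))))
  [12] S(S(S(S(add(add(Z, S^4(Z)), Z)))))
  [13] S(S(S(S(add(S^4(Z), Z)))))
  [14] S(S(S(S(S(add(SSSZ, Z))))))
  [15] S(S(S(S(S(S(add(SSZ, Z)))))))
  [16] S(S(S(S(S(S(S(add(SZ, Z))))))))
  [17] S(S(S(S(S(S(S(S(add(Z, Z)))))))))
  [18] S^8(Z)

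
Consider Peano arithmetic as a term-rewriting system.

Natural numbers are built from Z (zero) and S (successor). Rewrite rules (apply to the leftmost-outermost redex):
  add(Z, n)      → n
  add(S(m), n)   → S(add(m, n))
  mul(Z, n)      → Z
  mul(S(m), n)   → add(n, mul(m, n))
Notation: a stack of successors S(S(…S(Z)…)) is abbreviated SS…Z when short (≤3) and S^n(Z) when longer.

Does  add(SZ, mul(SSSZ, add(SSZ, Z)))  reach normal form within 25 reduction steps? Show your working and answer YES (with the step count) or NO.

Answer: YES — reaches normal form S^7(Z) in 24 ≤ 25 steps

Derivation:
  start: add(SZ, mul(SSSZ, add(SSZ, Z)))
  [1] S(add(Z, mul(SSSZ, add(SSZ, Z))))
  [2] S(mul(SSSZ, add(SSZ, Z)))
  [3] S(add(add(SSZ, Z), mul(SSZ, add(SSZ, Z))))
  [4] S(add(S(add(SZ, Z)), mul(SSZ, add(SSZ, Z))))
  [5] S(S(add(add(SZ, Z), mul(SSZ, add(SSZ, Z)))))
  [6] S(S(add(S(add(Z, Z)), mul(SSZ, add(SSZ, Z)))))
  [7] S(S(S(add(add(Z, Z), mul(SSZ, add(SSZ, Z))))))
  [8] S(S(S(add(Z, mul(SSZ, add(SSZ, Z))))))
  [9] S(S(S(mul(SSZ, add(SSZ, Z)))))
  [10] S(S(S(add(add(SSZ, Z), mul(SZ, add(SSZ, Z))))))
  [11] S(S(S(add(S(add(SZ, Z)), mul(SZ, add(SSZ, Z))))))
  [12] S(S(S(S(add(add(SZ, Z), mul(SZ, add(SSZ, Z)))))))
  [13] S(S(S(S(add(S(add(Z, Z)), mul(SZ, add(SSZ, Z)))))))
  [14] S(S(S(S(S(add(add(Z, Z), mul(SZ, add(SSZ, Z))))))))
  [15] S(S(S(S(S(add(Z, mul(SZ, add(SSZ, Z))))))))
  [16] S(S(S(S(S(mul(SZ, add(SSZ, Z)))))))
  [17] S(S(S(S(S(add(add(SSZ, Z), mul(Z, add(SSZ, Z))))))))
  [18] S(S(S(S(S(add(S(add(SZ, Z)), mul(Z, add(SSZ, Z))))))))
  [19] S(S(S(S(S(S(add(add(SZ, Z), mul(Z, add(SSZ, Z)))))))))
  [20] S(S(S(S(S(S(add(S(add(Z, Z)), mul(Z, add(SSZ, Z)))))))))
  [21] S(S(S(S(S(S(S(add(add(Z, Z), mul(Z, add(SSZ, Z))))))))))
  [22] S(S(S(S(S(S(S(add(Z, mul(Z, add(SSZ, Z))))))))))
  [23] S(S(S(S(S(S(S(mul(Z, add(SSZ, Z)))))))))
  [24] S^7(Z)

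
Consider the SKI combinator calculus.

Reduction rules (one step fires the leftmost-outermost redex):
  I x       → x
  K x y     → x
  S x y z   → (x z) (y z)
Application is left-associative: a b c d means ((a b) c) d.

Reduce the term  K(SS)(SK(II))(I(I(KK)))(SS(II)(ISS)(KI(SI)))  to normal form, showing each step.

Answer: normal form = S(S(SSI)(SSI))K  (in 19 steps)

Working:
  start: K(SS)(SK(II))(I(I(KK)))(SS(II)(ISS)(KI(SI)))
  [1] SS(I(I(KK)))(SS(II)(ISS)(KI(SI)))
  [2] S(SS(II)(ISS)(KI(SI)))(I(I(KK))(SS(II)(ISS)(KI(SI))))
  [3] S(S(ISS)(II(ISS))(KI(SI)))(I(I(KK))(SS(II)(ISS)(KI(SI))))
  [4] S(ISS(KI(SI))(II(ISS)(KI(SI))))(I(I(KK))(SS(II)(ISS)(KI(SI))))
  [5] S(SS(KI(SI))(II(ISS)(KI(SI))))(I(I(KK))(SS(II)(ISS)(KI(SI))))
  [6] S(S(II(ISS)(KI(SI)))(KI(SI)(II(ISS)(KI(SI)))))(I(I(KK))(SS(II)(ISS)(KI(SI))))
  [7] S(S(I(ISS)(KI(SI)))(KI(SI)(II(ISS)(KI(SI)))))(I(I(KK))(SS(II)(ISS)(KI(SI))))
  [8] S(S(ISS(KI(SI)))(KI(SI)(II(ISS)(KI(SI)))))(I(I(KK))(SS(II)(ISS)(KI(SI))))
  [9] S(S(SS(KI(SI)))(KI(SI)(II(ISS)(KI(SI)))))(I(I(KK))(SS(II)(ISS)(KI(SI))))
  [10] S(S(SSI)(KI(SI)(II(ISS)(KI(SI)))))(I(I(KK))(SS(II)(ISS)(KI(SI))))
  [11] S(S(SSI)(I(II(ISS)(KI(SI)))))(I(I(KK))(SS(II)(ISS)(KI(SI))))
  [12] S(S(SSI)(II(ISS)(KI(SI))))(I(I(KK))(SS(II)(ISS)(KI(SI))))
  [13] S(S(SSI)(I(ISS)(KI(SI))))(I(I(KK))(SS(II)(ISS)(KI(SI))))
  [14] S(S(SSI)(ISS(KI(SI))))(I(I(KK))(SS(II)(ISS)(KI(SI))))
  [15] S(S(SSI)(SS(KI(SI))))(I(I(KK))(SS(II)(ISS)(KI(SI))))
  [16] S(S(SSI)(SSI))(I(I(KK))(SS(II)(ISS)(KI(SI))))
  [17] S(S(SSI)(SSI))(I(KK)(SS(II)(ISS)(KI(SI))))
  [18] S(S(SSI)(SSI))(KK(SS(II)(ISS)(KI(SI))))
  [19] S(S(SSI)(SSI))K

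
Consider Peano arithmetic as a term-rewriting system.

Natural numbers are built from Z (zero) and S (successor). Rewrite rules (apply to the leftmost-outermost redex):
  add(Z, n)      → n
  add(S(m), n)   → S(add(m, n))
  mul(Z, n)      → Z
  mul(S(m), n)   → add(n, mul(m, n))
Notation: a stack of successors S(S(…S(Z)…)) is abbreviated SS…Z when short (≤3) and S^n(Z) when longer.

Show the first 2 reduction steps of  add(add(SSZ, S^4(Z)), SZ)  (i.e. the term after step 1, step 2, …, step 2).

Answer: after 2 steps: S(add(add(SZ, S^4(Z)), SZ))

Working:
  start: add(add(SSZ, S^4(Z)), SZ)
  →1  add(S(add(SZ, S^4(Z))), SZ)
  →2  S(add(add(SZ, S^4(Z)), SZ))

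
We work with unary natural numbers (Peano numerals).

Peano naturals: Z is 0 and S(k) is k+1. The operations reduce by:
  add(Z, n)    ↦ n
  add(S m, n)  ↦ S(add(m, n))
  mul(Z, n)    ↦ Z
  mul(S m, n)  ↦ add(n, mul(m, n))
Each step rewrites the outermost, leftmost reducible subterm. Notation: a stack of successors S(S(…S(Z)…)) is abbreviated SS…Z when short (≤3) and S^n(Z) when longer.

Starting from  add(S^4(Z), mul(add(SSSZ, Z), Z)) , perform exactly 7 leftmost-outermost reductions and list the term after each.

  start: add(S^4(Z), mul(add(SSSZ, Z), Z))
  step 1: S(add(SSSZ, mul(add(SSSZ, Z), Z)))
  step 2: S(S(add(SSZ, mul(add(SSSZ, Z), Z))))
  step 3: S(S(S(add(SZ, mul(add(SSSZ, Z), Z)))))
  step 4: S(S(S(S(add(Z, mul(add(SSSZ, Z), Z))))))
  step 5: S(S(S(S(mul(add(SSSZ, Z), Z)))))
  step 6: S(S(S(S(mul(S(add(SSZ, Z)), Z)))))
  step 7: S(S(S(S(add(Z, mul(add(SSZ, Z), Z))))))

Answer: after 7 steps: S(S(S(S(add(Z, mul(add(SSZ, Z), Z))))))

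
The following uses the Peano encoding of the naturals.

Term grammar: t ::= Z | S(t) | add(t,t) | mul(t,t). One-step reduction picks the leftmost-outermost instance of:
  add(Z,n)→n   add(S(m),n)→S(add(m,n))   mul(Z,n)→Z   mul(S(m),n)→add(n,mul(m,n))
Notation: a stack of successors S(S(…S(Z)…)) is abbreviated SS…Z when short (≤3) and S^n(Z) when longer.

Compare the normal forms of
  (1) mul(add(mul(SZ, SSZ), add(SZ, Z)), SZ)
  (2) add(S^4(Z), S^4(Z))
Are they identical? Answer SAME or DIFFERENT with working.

Answer: DIFFERENT — A ⇓ SSSZ, B ⇓ S^8(Z)

Reduction:
Term A:
  start: mul(add(mul(SZ, SSZ), add(SZ, Z)), SZ)
  step 1: mul(add(add(SSZ, mul(Z, SSZ)), add(SZ, Z)), SZ)
  step 2: mul(add(S(add(SZ, mul(Z, SSZ))), add(SZ, Z)), SZ)
  step 3: mul(S(add(add(SZ, mul(Z, SSZ)), add(SZ, Z))), SZ)
  step 4: add(SZ, mul(add(add(SZ, mul(Z, SSZ)), add(SZ, Z)), SZ))
  step 5: S(add(Z, mul(add(add(SZ, mul(Z, SSZ)), add(SZ, Z)), SZ)))
  step 6: S(mul(add(add(SZ, mul(Z, SSZ)), add(SZ, Z)), SZ))
  step 7: S(mul(add(S(add(Z, mul(Z, SSZ))), add(SZ, Z)), SZ))
  step 8: S(mul(S(add(add(Z, mul(Z, SSZ)), add(SZ, Z))), SZ))
  step 9: S(add(SZ, mul(add(add(Z, mul(Z, SSZ)), add(SZ, Z)), SZ)))
  step 10: S(S(add(Z, mul(add(add(Z, mul(Z, SSZ)), add(SZ, Z)), SZ))))
  step 11: S(S(mul(add(add(Z, mul(Z, SSZ)), add(SZ, Z)), SZ)))
  step 12: S(S(mul(add(mul(Z, SSZ), add(SZ, Z)), SZ)))
  step 13: S(S(mul(add(Z, add(SZ, Z)), SZ)))
  step 14: S(S(mul(add(SZ, Z), SZ)))
  step 15: S(S(mul(S(add(Z, Z)), SZ)))
  step 16: S(S(add(SZ, mul(add(Z, Z), SZ))))
  step 17: S(S(S(add(Z, mul(add(Z, Z), SZ)))))
  step 18: S(S(S(mul(add(Z, Z), SZ))))
  step 19: S(S(S(mul(Z, SZ))))
  step 20: SSSZ

Term B:
  start: add(S^4(Z), S^4(Z))
  step 1: S(add(SSSZ, S^4(Z)))
  step 2: S(S(add(SSZ, S^4(Z))))
  step 3: S(S(S(add(SZ, S^4(Z)))))
  step 4: S(S(S(S(add(Z, S^4(Z))))))
  step 5: S^8(Z)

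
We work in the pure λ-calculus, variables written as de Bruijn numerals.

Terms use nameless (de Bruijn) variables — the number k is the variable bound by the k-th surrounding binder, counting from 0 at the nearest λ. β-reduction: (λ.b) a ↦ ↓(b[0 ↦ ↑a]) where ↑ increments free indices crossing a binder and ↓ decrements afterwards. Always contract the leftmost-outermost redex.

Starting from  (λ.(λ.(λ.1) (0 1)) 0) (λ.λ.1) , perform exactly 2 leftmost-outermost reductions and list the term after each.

Answer: after 2 steps: (λ.λ.λ.1) ((λ.λ.1) (λ.λ.1))

Derivation:
  start: (λ.(λ.(λ.1) (0 1)) 0) (λ.λ.1)
  →1  (λ.(λ.1) (0 (λ.λ.1))) (λ.λ.1)
  →2  (λ.λ.λ.1) ((λ.λ.1) (λ.λ.1))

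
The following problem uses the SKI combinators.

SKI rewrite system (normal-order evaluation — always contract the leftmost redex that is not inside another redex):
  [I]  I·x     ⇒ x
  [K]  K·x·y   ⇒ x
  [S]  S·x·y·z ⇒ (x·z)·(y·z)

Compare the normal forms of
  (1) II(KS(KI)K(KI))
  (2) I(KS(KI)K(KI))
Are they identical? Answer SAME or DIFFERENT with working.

Answer: SAME — A ⇓ SK(KI), B ⇓ SK(KI)

Reduction:
Term A:
  start: II(KS(KI)K(KI))
  [1] I(KS(KI)K(KI))
  [2] KS(KI)K(KI)
  [3] SK(KI)

Term B:
  start: I(KS(KI)K(KI))
  [1] KS(KI)K(KI)
  [2] SK(KI)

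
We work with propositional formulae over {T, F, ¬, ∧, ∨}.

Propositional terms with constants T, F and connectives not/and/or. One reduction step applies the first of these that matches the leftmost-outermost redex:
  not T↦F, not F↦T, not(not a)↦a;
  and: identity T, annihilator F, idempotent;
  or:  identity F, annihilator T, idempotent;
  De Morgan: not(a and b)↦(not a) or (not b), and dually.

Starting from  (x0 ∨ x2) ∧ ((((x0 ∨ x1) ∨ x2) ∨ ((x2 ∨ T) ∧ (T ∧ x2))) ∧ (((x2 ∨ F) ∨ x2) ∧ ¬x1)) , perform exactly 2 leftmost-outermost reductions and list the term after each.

Answer: after 2 steps: (x0 ∨ x2) ∧ ((((x0 ∨ x1) ∨ x2) ∨ (T ∧ x2)) ∧ (((x2 ∨ F) ∨ x2) ∧ ¬x1))

Derivation:
  start: (x0 ∨ x2) ∧ ((((x0 ∨ x1) ∨ x2) ∨ ((x2 ∨ T) ∧ (T ∧ x2))) ∧ (((x2 ∨ F) ∨ x2) ∧ ¬x1))
  →1  (x0 ∨ x2) ∧ ((((x0 ∨ x1) ∨ x2) ∨ (T ∧ (T ∧ x2))) ∧ (((x2 ∨ F) ∨ x2) ∧ ¬x1))
  →2  (x0 ∨ x2) ∧ ((((x0 ∨ x1) ∨ x2) ∨ (T ∧ x2)) ∧ (((x2 ∨ F) ∨ x2) ∧ ¬x1))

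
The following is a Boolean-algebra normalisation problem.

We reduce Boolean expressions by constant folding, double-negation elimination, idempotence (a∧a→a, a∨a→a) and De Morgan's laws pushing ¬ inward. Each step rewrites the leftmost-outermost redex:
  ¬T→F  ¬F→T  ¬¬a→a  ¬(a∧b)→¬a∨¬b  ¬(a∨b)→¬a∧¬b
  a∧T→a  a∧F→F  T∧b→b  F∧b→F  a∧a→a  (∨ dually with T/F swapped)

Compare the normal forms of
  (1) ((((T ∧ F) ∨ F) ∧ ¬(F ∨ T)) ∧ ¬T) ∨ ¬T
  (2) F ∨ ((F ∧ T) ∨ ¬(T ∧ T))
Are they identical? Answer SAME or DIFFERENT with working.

Answer: SAME — A ⇓ F, B ⇓ F

Reduction:
Term A:
  start: ((((T ∧ F) ∨ F) ∧ ¬(F ∨ T)) ∧ ¬T) ∨ ¬T
  step 1: (((T ∧ F) ∧ ¬(F ∨ T)) ∧ ¬T) ∨ ¬T
  step 2: ((F ∧ ¬(F ∨ T)) ∧ ¬T) ∨ ¬T
  step 3: (F ∧ ¬T) ∨ ¬T
  step 4: F ∨ ¬T
  step 5: ¬T
  step 6: F

Term B:
  start: F ∨ ((F ∧ T) ∨ ¬(T ∧ T))
  step 1: (F ∧ T) ∨ ¬(T ∧ T)
  step 2: F ∨ ¬(T ∧ T)
  step 3: ¬(T ∧ T)
  step 4: ¬T ∨ ¬T
  step 5: ¬T
  step 6: F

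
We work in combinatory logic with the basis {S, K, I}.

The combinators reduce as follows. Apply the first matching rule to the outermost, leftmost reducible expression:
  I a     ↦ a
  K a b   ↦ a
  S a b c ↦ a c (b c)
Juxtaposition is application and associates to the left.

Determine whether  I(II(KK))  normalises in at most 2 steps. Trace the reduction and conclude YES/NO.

Answer: NO — after 2 steps the term is I(KK), not yet normal

Reduction:
  start: I(II(KK))
  →1  II(KK)
  →2  I(KK)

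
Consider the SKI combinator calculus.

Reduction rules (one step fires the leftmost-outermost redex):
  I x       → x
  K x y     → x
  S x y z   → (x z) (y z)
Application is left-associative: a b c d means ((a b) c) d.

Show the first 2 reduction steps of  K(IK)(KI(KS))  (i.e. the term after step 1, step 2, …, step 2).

  start: K(IK)(KI(KS))
  step 1: IK
  step 2: K

Answer: after 2 steps: K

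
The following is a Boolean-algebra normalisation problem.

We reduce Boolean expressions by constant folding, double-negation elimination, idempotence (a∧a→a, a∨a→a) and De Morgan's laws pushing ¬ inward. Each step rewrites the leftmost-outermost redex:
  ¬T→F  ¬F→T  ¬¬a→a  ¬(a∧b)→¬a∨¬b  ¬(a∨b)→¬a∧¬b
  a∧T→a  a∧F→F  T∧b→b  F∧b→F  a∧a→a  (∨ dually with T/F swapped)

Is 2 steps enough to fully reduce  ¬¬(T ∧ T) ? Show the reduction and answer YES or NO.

  start: ¬¬(T ∧ T)
  [1] T ∧ T
  [2] T

Answer: YES — reaches normal form T in 2 ≤ 2 steps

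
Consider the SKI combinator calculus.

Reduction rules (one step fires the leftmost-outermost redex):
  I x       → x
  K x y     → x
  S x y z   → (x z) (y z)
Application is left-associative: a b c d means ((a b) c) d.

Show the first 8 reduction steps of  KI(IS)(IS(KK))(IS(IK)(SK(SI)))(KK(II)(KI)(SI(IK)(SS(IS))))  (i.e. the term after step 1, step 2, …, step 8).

  start: KI(IS)(IS(KK))(IS(IK)(SK(SI)))(KK(II)(KI)(SI(IK)(SS(IS))))
  step 1: I(IS(KK))(IS(IK)(SK(SI)))(KK(II)(KI)(SI(IK)(SS(IS))))
  step 2: IS(KK)(IS(IK)(SK(SI)))(KK(II)(KI)(SI(IK)(SS(IS))))
  step 3: S(KK)(IS(IK)(SK(SI)))(KK(II)(KI)(SI(IK)(SS(IS))))
  step 4: KK(KK(II)(KI)(SI(IK)(SS(IS))))(IS(IK)(SK(SI))(KK(II)(KI)(SI(IK)(SS(IS)))))
  step 5: K(IS(IK)(SK(SI))(KK(II)(KI)(SI(IK)(SS(IS)))))
  step 6: K(S(IK)(SK(SI))(KK(II)(KI)(SI(IK)(SS(IS)))))
  step 7: K(IK(KK(II)(KI)(SI(IK)(SS(IS))))(SK(SI)(KK(II)(KI)(SI(IK)(SS(IS))))))
  step 8: K(K(KK(II)(KI)(SI(IK)(SS(IS))))(SK(SI)(KK(II)(KI)(SI(IK)(SS(IS))))))

Answer: after 8 steps: K(K(KK(II)(KI)(SI(IK)(SS(IS))))(SK(SI)(KK(II)(KI)(SI(IK)(SS(IS))))))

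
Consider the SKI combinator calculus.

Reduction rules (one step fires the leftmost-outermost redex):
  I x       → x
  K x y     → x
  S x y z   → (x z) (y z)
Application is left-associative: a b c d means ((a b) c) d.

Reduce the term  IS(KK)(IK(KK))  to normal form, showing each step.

Answer: normal form = S(KK)(K(KK))  (in 2 steps)

Working:
  start: IS(KK)(IK(KK))
  step 1: S(KK)(IK(KK))
  step 2: S(KK)(K(KK))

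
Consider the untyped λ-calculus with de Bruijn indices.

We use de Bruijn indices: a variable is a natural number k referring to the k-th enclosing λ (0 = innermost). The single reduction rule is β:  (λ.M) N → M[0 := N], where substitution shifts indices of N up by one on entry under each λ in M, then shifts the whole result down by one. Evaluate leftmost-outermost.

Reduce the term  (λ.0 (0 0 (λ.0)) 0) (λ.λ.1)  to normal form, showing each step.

  start: (λ.0 (0 0 (λ.0)) 0) (λ.λ.1)
  step 1: (λ.λ.1) ((λ.λ.1) (λ.λ.1) (λ.0)) (λ.λ.1)
  step 2: (λ.(λ.λ.1) (λ.λ.1) (λ.0)) (λ.λ.1)
  step 3: (λ.λ.1) (λ.λ.1) (λ.0)
  step 4: (λ.λ.λ.1) (λ.0)
  step 5: λ.λ.1

Answer: normal form = λ.λ.1  (in 5 steps)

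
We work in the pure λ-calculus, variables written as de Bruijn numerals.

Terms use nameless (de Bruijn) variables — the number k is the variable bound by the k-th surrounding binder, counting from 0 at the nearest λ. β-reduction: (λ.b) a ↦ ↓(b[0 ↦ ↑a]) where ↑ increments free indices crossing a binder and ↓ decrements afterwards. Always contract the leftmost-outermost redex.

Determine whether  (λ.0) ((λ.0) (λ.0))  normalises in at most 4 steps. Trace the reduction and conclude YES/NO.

  start: (λ.0) ((λ.0) (λ.0))
  step 1: (λ.0) (λ.0)
  step 2: λ.0

Answer: YES — reaches normal form λ.0 in 2 ≤ 4 steps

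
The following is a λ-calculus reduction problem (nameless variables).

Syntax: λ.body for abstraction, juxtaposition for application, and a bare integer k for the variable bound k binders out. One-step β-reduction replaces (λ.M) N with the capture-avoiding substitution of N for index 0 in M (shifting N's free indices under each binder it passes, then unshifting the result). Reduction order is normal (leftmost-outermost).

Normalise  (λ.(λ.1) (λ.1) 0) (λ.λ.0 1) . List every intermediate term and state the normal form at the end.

Answer: normal form = λ.0 (λ.λ.0 1)  (in 3 steps)

Working:
  start: (λ.(λ.1) (λ.1) 0) (λ.λ.0 1)
  [1] (λ.λ.λ.0 1) (λ.λ.λ.0 1) (λ.λ.0 1)
  [2] (λ.λ.0 1) (λ.λ.0 1)
  [3] λ.0 (λ.λ.0 1)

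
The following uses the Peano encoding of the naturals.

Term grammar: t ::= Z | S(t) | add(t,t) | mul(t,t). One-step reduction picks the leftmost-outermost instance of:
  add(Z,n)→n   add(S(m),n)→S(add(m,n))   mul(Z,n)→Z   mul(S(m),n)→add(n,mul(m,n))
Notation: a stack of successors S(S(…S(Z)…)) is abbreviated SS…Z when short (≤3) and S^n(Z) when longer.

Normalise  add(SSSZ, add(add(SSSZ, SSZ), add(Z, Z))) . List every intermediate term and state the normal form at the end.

Answer: normal form = S^8(Z)  (in 15 steps)

Working:
  start: add(SSSZ, add(add(SSSZ, SSZ), add(Z, Z)))
  step 1: S(add(SSZ, add(add(SSSZ, SSZ), add(Z, Z))))
  step 2: S(S(add(SZ, add(add(SSSZ, SSZ), add(Z, Z)))))
  step 3: S(S(S(add(Z, add(add(SSSZ, SSZ), add(Z, Z))))))
  step 4: S(S(S(add(add(SSSZ, SSZ), add(Z, Z)))))
  step 5: S(S(S(add(S(add(SSZ, SSZ)), add(Z, Z)))))
  step 6: S(S(S(S(add(add(SSZ, SSZ), add(Z, Z))))))
  step 7: S(S(S(S(add(S(add(SZ, SSZ)), add(Z, Z))))))
  step 8: S(S(S(S(S(add(add(SZ, SSZ), add(Z, Z)))))))
  step 9: S(S(S(S(S(add(S(add(Z, SSZ)), add(Z, Z)))))))
  step 10: S(S(S(S(S(S(add(add(Z, SSZ), add(Z, Z))))))))
  step 11: S(S(S(S(S(S(add(SSZ, add(Z, Z))))))))
  step 12: S(S(S(S(S(S(S(add(SZ, add(Z, Z)))))))))
  step 13: S(S(S(S(S(S(S(S(add(Z, add(Z, Z))))))))))
  step 14: S(S(S(S(S(S(S(S(add(Z, Z)))))))))
  step 15: S^8(Z)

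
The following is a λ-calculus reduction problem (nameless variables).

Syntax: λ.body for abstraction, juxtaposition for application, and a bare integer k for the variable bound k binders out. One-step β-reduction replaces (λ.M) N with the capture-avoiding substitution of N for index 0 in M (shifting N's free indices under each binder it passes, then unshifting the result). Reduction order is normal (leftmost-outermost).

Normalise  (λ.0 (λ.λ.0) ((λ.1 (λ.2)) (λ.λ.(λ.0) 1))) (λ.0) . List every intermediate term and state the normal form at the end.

Answer: normal form = λ.0  (in 3 steps)

Working:
  start: (λ.0 (λ.λ.0) ((λ.1 (λ.2)) (λ.λ.(λ.0) 1))) (λ.0)
  [1] (λ.0) (λ.λ.0) ((λ.(λ.0) (λ.λ.0)) (λ.λ.(λ.0) 1))
  [2] (λ.λ.0) ((λ.(λ.0) (λ.λ.0)) (λ.λ.(λ.0) 1))
  [3] λ.0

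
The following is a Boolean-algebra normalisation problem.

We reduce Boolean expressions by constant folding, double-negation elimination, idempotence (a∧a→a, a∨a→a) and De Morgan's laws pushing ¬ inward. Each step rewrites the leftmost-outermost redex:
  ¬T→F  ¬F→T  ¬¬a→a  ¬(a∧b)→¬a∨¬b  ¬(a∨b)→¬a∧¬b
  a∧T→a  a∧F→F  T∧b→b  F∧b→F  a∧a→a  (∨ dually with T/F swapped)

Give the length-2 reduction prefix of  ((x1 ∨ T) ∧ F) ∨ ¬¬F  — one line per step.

  start: ((x1 ∨ T) ∧ F) ∨ ¬¬F
  [1] F ∨ ¬¬F
  [2] ¬¬F

Answer: after 2 steps: ¬¬F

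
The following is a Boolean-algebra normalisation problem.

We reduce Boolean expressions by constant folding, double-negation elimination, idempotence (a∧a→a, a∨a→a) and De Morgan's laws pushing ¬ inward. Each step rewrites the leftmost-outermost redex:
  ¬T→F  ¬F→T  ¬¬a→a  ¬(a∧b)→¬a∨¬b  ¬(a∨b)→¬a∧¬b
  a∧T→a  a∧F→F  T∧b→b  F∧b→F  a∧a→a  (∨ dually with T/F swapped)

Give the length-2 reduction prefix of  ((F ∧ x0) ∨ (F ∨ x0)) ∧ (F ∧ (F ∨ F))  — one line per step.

Answer: after 2 steps: (F ∨ x0) ∧ (F ∧ (F ∨ F))

Working:
  start: ((F ∧ x0) ∨ (F ∨ x0)) ∧ (F ∧ (F ∨ F))
  step 1: (F ∨ (F ∨ x0)) ∧ (F ∧ (F ∨ F))
  step 2: (F ∨ x0) ∧ (F ∧ (F ∨ F))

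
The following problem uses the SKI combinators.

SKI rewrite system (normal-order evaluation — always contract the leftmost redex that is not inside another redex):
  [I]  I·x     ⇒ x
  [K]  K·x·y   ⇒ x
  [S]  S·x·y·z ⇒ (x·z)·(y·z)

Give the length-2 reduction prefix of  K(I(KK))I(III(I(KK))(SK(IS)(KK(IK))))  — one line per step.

  start: K(I(KK))I(III(I(KK))(SK(IS)(KK(IK))))
  →1  I(KK)(III(I(KK))(SK(IS)(KK(IK))))
  →2  KK(III(I(KK))(SK(IS)(KK(IK))))

Answer: after 2 steps: KK(III(I(KK))(SK(IS)(KK(IK))))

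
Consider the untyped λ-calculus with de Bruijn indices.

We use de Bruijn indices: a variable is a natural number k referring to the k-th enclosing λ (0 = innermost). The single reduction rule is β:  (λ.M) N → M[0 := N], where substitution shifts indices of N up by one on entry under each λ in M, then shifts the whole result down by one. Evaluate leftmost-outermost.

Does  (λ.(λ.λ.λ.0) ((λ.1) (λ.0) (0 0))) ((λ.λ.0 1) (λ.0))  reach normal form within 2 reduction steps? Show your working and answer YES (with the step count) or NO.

  start: (λ.(λ.λ.λ.0) ((λ.1) (λ.0) (0 0))) ((λ.λ.0 1) (λ.0))
  step 1: (λ.λ.λ.0) ((λ.(λ.λ.0 1) (λ.0)) (λ.0) ((λ.λ.0 1) (λ.0) ((λ.λ.0 1) (λ.0))))
  step 2: λ.λ.0

Answer: YES — reaches normal form λ.λ.0 in 2 ≤ 2 steps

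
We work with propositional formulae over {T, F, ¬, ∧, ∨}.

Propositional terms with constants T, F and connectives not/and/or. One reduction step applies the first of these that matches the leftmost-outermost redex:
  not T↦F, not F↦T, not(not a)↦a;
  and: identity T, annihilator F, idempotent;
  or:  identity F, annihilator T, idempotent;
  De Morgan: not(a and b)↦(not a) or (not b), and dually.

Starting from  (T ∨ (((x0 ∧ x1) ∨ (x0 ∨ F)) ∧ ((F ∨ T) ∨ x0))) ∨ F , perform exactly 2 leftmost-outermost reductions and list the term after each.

Answer: after 2 steps: T

Reduction:
  start: (T ∨ (((x0 ∧ x1) ∨ (x0 ∨ F)) ∧ ((F ∨ T) ∨ x0))) ∨ F
  [1] T ∨ (((x0 ∧ x1) ∨ (x0 ∨ F)) ∧ ((F ∨ T) ∨ x0))
  [2] T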